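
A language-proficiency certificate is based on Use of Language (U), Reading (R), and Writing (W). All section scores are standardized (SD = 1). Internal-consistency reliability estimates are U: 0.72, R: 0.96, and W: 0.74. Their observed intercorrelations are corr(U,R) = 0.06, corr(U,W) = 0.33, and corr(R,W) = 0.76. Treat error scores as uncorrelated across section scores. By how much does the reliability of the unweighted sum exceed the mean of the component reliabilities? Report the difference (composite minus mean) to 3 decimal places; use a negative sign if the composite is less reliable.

0.084

Var(sum) = 3 + 2.3 = 5.3; true-score variance = 2.42 + 2.3 = 4.72; composite reliability = 0.8906.
Mean component reliability = 0.8067.
Difference = 0.8906 − 0.8067 = 0.084.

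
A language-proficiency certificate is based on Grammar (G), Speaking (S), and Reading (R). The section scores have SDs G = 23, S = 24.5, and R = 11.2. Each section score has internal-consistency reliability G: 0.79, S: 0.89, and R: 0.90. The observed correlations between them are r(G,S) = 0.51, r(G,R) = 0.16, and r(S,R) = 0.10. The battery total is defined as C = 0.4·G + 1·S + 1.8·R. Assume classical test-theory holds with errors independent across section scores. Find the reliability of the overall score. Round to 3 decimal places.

Var(C) = 0.4²·23² + 24.5² + 1.8²·11.2² + 2·[0.4·23·24.5·0.51 + 0.72·23·11.2·0.16 + 1.8·24.5·11.2·0.10] = 1091.32 + 388.043 = 1479.36.
Because errors are independent across components, Cov(Tᵢ,Tⱼ) = Cov(Xᵢ,Xⱼ); the off-diagonal part of the true-score variance is the same as above.
True-score variance = [0.4²·23²·0.79 + 24.5²·0.89 + 1.8²·11.2²·0.90] + 388.043 = 966.871 + 388.043 = 1354.91.
Reliability = 1354.91 / 1479.36 = 0.916.

0.916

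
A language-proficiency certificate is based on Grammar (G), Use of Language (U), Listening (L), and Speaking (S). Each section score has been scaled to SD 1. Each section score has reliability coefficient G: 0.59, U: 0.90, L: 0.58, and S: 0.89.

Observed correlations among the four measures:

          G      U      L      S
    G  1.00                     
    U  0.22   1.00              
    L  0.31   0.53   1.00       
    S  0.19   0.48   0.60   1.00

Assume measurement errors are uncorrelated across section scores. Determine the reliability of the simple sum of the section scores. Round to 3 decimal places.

Var(G+U+L+S) = 4 + 2·[0.22 + 0.31 + 0.19 + 0.53 + 0.48 + 0.60] = 4 + 4.66 = 8.66.
Under uncorrelated errors the observed covariances equal the true-score covariances, so only the own-variance terms attenuate.
True-score variance = [0.59 + 0.90 + 0.58 + 0.89] + 4.66 = 2.96 + 4.66 = 7.62.
Reliability = 7.62 / 8.66 = 0.880.

0.880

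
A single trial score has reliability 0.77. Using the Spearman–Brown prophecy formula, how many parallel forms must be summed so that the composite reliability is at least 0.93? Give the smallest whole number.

k ≥ ρ*(1−ρ₁)/(ρ₁(1−ρ*)) = 0.93·0.23 / (0.77·0.07) = 3.968.
Smallest integer k = 4.

4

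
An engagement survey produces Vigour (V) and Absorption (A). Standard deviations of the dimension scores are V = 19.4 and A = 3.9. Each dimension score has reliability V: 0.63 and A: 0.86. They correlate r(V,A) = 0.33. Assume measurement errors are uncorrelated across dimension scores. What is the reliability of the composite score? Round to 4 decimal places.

Var(V+A) = 19.4² + 3.9² + 2·[19.4·3.9·0.33] = 391.57 + 49.9356 = 441.506.
Under uncorrelated errors the observed covariances equal the true-score covariances, so only the own-variance terms attenuate.
True-score variance = [19.4²·0.63 + 3.9²·0.86] + 49.9356 = 250.187 + 49.9356 = 300.123.
Reliability = 300.123 / 441.506 = 0.6798.

0.6798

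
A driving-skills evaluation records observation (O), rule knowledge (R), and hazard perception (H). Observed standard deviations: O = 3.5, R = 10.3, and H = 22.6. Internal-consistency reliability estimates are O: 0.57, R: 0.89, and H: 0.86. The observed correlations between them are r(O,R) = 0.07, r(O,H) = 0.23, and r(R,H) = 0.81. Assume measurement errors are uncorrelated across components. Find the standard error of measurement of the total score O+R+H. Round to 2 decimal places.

Var(total) = 629.1 + 418.537 = 1047.64.
True-score variance = 540.656 + 418.537 = 959.193, so reliability = 0.9156.
Error variance = 1047.64 − 959.193 = 88.4438; SEM = √88.4438 = 9.40.

9.40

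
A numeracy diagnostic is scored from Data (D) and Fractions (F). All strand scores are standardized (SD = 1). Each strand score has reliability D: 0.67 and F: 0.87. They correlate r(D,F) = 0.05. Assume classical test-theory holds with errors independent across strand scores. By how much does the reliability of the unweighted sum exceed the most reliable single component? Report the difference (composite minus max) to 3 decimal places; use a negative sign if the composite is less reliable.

-0.089

Var(sum) = 2 + 0.1 = 2.1; true-score variance = 1.54 + 0.1 = 1.64; composite reliability = 0.7810.
Max component reliability = 0.8700.
Difference = 0.7810 − 0.8700 = -0.089.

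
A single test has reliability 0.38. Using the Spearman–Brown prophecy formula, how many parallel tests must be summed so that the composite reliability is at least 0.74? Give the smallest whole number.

k ≥ ρ*(1−ρ₁)/(ρ₁(1−ρ*)) = 0.74·0.62 / (0.38·0.26) = 4.644.
Smallest integer k = 5.

5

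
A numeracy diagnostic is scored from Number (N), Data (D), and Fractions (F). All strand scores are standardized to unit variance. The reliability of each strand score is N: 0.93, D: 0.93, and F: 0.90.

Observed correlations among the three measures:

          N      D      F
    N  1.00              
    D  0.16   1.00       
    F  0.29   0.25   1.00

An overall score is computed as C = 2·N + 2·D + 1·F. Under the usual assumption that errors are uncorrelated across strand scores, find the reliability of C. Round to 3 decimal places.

Var(C) = 2² + 2² + 1 + 2·[4·0.16 + 2·0.29 + 2·0.25] = 9 + 3.44 = 12.44.
Because errors are independent across components, Cov(Tᵢ,Tⱼ) = Cov(Xᵢ,Xⱼ); the off-diagonal part of the true-score variance is the same as above.
True-score variance = [2²·0.93 + 2²·0.93 + 0.90] + 3.44 = 8.34 + 3.44 = 11.78.
Reliability = 11.78 / 12.44 = 0.947.

0.947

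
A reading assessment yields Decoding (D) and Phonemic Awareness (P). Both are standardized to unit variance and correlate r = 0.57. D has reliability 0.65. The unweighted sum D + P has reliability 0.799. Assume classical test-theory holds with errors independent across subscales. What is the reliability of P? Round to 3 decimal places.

Var(D+P) = 2 + 2·0.57 = 3.140.
True-score variance = ρ_D + ρ_P + 2·0.57, so 0.799 = (0.65 + ρ_P + 1.14) / 3.140.
ρ_P = 0.799·3.140 − 0.65 − 1.14 = 0.719.

0.719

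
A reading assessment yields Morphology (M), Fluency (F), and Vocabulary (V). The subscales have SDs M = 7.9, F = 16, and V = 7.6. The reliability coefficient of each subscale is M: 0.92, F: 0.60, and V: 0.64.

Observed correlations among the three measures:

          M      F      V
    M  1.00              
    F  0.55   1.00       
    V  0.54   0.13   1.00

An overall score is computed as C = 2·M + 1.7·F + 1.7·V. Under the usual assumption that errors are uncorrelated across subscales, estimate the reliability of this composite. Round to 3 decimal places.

Var(C) = 2²·7.9² + 1.7²·16² + 1.7²·7.6² + 2·[3.4·7.9·16·0.55 + 3.4·7.9·7.6·0.54 + 2.89·16·7.6·0.13] = 1156.41 + 784.573 = 1940.98.
Because errors are independent across components, Cov(Tᵢ,Tⱼ) = Cov(Xᵢ,Xⱼ); the off-diagonal part of the true-score variance is the same as above.
True-score variance = [2²·7.9²·0.92 + 1.7²·16²·0.60 + 1.7²·7.6²·0.64] + 784.573 = 780.406 + 784.573 = 1564.98.
Reliability = 1564.98 / 1940.98 = 0.806.

0.806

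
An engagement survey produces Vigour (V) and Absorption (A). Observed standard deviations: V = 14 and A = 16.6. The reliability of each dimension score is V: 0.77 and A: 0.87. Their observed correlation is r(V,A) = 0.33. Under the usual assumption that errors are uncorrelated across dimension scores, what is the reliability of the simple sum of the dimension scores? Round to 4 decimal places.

Var(V+A) = 14² + 16.6² + 2·[14·16.6·0.33] = 471.56 + 153.384 = 624.944.
Under uncorrelated errors the observed covariances equal the true-score covariances, so only the own-variance terms attenuate.
True-score variance = [14²·0.77 + 16.6²·0.87] + 153.384 = 390.657 + 153.384 = 544.041.
Reliability = 544.041 / 624.944 = 0.8705.

0.8705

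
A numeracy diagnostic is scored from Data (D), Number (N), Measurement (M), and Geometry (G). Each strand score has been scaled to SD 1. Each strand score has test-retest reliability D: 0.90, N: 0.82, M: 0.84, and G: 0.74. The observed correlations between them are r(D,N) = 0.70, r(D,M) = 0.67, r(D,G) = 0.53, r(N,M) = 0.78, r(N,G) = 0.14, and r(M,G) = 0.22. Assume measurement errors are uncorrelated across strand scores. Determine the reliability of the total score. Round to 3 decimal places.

Var(D+N+M+G) = 4 + 2·[0.70 + 0.67 + 0.53 + 0.78 + 0.14 + 0.22] = 4 + 6.08 = 10.08.
Because errors are independent across components, Cov(Tᵢ,Tⱼ) = Cov(Xᵢ,Xⱼ); the off-diagonal part of the true-score variance is the same as above.
True-score variance = [0.90 + 0.82 + 0.84 + 0.74] + 6.08 = 3.3 + 6.08 = 9.38.
Reliability = 9.38 / 10.08 = 0.931.

0.931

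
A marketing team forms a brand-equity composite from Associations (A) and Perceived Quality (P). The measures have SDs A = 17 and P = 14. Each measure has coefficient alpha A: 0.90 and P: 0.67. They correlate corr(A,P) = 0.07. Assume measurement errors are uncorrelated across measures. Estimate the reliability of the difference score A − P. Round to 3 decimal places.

0.793

Var(A−P) = 17² + 14² − 2·17·14·0.07 = 485 − 33.32 = 451.68.
Because errors are independent across components, Cov(Tᵢ,Tⱼ) = Cov(Xᵢ,Xⱼ); the off-diagonal part of the true-score variance is the same as above.
True-score variance = [17²·0.90 + 14²·0.67] − 33.32 = 391.42 − 33.32 = 358.1.
Reliability = 358.1 / 451.68 = 0.793.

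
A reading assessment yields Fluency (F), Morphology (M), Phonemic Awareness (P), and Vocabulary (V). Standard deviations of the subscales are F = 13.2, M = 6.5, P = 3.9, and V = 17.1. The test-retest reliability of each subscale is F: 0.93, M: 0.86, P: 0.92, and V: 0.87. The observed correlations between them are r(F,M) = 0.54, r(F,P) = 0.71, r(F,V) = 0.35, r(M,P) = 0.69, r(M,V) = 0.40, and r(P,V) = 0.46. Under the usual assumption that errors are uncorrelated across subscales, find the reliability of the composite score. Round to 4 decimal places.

Var(F+M+P+V) = 13.2² + 6.5² + 3.9² + 17.1² + 2·[13.2·6.5·0.54 + 13.2·3.9·0.71 + 13.2·17.1·0.35 + 6.5·3.9·0.69 + 6.5·17.1·0.40 + 3.9·17.1·0.46] = 524.11 + 509.027 = 1033.14.
Under uncorrelated errors the observed covariances equal the true-score covariances, so only the own-variance terms attenuate.
True-score variance = [13.2²·0.93 + 6.5²·0.86 + 3.9²·0.92 + 17.1²·0.87] + 509.027 = 466.768 + 509.027 = 975.795.
Reliability = 975.795 / 1033.14 = 0.9445.

0.9445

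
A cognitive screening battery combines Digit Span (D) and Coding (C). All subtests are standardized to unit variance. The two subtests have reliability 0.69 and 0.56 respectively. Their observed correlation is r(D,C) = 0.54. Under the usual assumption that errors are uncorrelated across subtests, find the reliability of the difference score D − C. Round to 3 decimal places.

0.185

Var(D−C) = 1 + 1 − 2·0.54 = 2 − 1.08 = 0.92.
With uncorrelated errors the cross-covariances are all true-score covariance, so they carry over unchanged; only the diagonal terms shrink to ρᵢσᵢ².
True-score variance = [0.69 + 0.56] − 1.08 = 1.25 − 1.08 = 0.17.
Reliability = 0.17 / 0.92 = 0.185.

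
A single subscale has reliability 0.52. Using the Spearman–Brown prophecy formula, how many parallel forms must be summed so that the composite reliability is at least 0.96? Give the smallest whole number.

k ≥ ρ*(1−ρ₁)/(ρ₁(1−ρ*)) = 0.96·0.48 / (0.52·0.04) = 22.154.
Smallest integer k = 23.

23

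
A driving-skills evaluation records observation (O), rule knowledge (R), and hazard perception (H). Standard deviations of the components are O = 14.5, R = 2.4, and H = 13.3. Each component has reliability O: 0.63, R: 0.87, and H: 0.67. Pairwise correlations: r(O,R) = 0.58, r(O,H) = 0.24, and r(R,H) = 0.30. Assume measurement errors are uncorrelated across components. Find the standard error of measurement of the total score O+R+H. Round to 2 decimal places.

Var(total) = 392.9 + 152.088 = 544.988.
True-score variance = 255.985 + 152.088 = 408.073, so reliability = 0.7488.
Error variance = 544.988 − 408.073 = 136.915; SEM = √136.915 = 11.70.

11.70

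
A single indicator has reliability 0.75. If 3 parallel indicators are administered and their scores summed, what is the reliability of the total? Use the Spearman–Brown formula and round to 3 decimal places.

0.900

ρ_k = kρ / (1 + (k−1)ρ) = 3·0.75 / (1 + 2·0.75) = 2.250 / 2.500 = 0.900.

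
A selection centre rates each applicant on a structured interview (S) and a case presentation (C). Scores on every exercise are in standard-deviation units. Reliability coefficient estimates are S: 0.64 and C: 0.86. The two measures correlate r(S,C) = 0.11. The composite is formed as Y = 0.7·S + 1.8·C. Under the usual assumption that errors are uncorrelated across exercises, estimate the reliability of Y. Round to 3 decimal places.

Var(Y) = 0.7² + 1.8² + 2·[1.26·0.11] = 3.73 + 0.2772 = 4.0072.
With uncorrelated errors the cross-covariances are all true-score covariance, so they carry over unchanged; only the diagonal terms shrink to ρᵢσᵢ².
True-score variance = [0.7²·0.64 + 1.8²·0.86] + 0.2772 = 3.1 + 0.2772 = 3.3772.
Reliability = 3.3772 / 4.0072 = 0.843.

0.843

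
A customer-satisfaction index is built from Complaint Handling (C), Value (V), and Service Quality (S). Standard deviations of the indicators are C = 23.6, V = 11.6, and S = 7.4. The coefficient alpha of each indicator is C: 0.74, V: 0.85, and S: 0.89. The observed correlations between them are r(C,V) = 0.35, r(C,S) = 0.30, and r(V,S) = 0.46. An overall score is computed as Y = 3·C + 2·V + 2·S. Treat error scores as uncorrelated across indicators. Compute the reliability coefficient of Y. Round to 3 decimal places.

0.821

Var(Y) = 3²·23.6² + 2²·11.6² + 2²·7.4² + 2·[6·23.6·11.6·0.35 + 6·23.6·7.4·0.30 + 4·11.6·7.4·0.46] = 5769.92 + 2094.39 = 7864.31.
Under uncorrelated errors the observed covariances equal the true-score covariances, so only the own-variance terms attenuate.
True-score variance = [3²·23.6²·0.74 + 2²·11.6²·0.85 + 2²·7.4²·0.89] + 2094.39 = 4361.8 + 2094.39 = 6456.19.
Reliability = 6456.19 / 7864.31 = 0.821.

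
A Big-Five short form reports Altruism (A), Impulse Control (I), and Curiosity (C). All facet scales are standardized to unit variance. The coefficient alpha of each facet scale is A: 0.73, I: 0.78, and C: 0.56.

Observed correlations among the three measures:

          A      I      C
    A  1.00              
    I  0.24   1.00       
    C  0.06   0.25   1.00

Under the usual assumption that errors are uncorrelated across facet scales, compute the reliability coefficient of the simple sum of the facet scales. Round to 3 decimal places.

0.773

Var(A+I+C) = 3 + 2·[0.24 + 0.06 + 0.25] = 3 + 1.1 = 4.1.
Because errors are independent across components, Cov(Tᵢ,Tⱼ) = Cov(Xᵢ,Xⱼ); the off-diagonal part of the true-score variance is the same as above.
True-score variance = [0.73 + 0.78 + 0.56] + 1.1 = 2.07 + 1.1 = 3.17.
Reliability = 3.17 / 4.1 = 0.773.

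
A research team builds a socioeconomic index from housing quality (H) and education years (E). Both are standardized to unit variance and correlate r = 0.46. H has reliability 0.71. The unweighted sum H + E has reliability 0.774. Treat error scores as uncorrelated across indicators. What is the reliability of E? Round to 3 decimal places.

0.630

Var(H+E) = 2 + 2·0.46 = 2.920.
True-score variance = ρ_H + ρ_E + 2·0.46, so 0.774 = (0.71 + ρ_E + 0.92) / 2.920.
ρ_E = 0.774·2.920 − 0.71 − 0.92 = 0.630.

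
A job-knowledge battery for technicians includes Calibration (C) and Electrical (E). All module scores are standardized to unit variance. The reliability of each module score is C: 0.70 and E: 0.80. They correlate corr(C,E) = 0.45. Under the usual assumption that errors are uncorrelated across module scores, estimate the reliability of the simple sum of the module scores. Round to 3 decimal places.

Var(C+E) = 2 + 2·[0.45] = 2 + 0.9 = 2.9.
Because errors are independent across components, Cov(Tᵢ,Tⱼ) = Cov(Xᵢ,Xⱼ); the off-diagonal part of the true-score variance is the same as above.
True-score variance = [0.70 + 0.80] + 0.9 = 1.5 + 0.9 = 2.4.
Reliability = 2.4 / 2.9 = 0.828.

0.828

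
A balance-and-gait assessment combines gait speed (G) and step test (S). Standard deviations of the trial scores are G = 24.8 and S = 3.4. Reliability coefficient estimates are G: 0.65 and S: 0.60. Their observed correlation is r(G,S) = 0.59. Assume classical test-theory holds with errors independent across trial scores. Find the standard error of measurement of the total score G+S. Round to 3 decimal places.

14.829

Var(total) = 626.6 + 99.4976 = 726.098.
True-score variance = 406.712 + 99.4976 = 506.21, so reliability = 0.6972.
Error variance = 726.098 − 506.21 = 219.888; SEM = √219.888 = 14.829.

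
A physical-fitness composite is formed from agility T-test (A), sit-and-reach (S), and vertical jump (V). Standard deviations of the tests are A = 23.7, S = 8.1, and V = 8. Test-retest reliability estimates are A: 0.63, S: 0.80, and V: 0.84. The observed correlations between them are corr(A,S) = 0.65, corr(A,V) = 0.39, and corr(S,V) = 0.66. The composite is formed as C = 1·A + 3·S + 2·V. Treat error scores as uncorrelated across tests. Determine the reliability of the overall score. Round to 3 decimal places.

Var(C) = 23.7² + 3²·8.1² + 2²·8² + 2·[3·23.7·8.1·0.65 + 2·23.7·8·0.39 + 6·8.1·8·0.66] = 1408.18 + 1557.68 = 2965.86.
Under uncorrelated errors the observed covariances equal the true-score covariances, so only the own-variance terms attenuate.
True-score variance = [23.7²·0.63 + 3²·8.1²·0.80 + 2²·8²·0.84] + 1557.68 = 1041.3 + 1557.68 = 2598.97.
Reliability = 2598.97 / 2965.86 = 0.876.

0.876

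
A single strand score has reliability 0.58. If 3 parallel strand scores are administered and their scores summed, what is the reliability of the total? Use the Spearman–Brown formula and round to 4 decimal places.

ρ_k = kρ / (1 + (k−1)ρ) = 3·0.58 / (1 + 2·0.58) = 1.740 / 2.160 = 0.8056.

0.8056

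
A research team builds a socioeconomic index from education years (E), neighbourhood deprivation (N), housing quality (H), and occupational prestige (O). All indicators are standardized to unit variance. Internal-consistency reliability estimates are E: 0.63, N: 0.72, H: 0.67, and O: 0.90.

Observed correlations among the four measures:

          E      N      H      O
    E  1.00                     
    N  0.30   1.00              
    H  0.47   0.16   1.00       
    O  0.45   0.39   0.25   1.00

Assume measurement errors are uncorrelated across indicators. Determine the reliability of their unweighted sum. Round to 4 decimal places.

Var(E+N+H+O) = 4 + 2·[0.30 + 0.47 + 0.45 + 0.16 + 0.39 + 0.25] = 4 + 4.04 = 8.04.
Because errors are independent across components, Cov(Tᵢ,Tⱼ) = Cov(Xᵢ,Xⱼ); the off-diagonal part of the true-score variance is the same as above.
True-score variance = [0.63 + 0.72 + 0.67 + 0.90] + 4.04 = 2.92 + 4.04 = 6.96.
Reliability = 6.96 / 8.04 = 0.8657.

0.8657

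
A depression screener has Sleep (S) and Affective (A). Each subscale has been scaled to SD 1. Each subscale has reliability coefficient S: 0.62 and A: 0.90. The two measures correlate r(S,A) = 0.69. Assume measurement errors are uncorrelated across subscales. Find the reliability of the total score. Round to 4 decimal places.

Var(S+A) = 2 + 2·[0.69] = 2 + 1.38 = 3.38.
Under uncorrelated errors the observed covariances equal the true-score covariances, so only the own-variance terms attenuate.
True-score variance = [0.62 + 0.90] + 1.38 = 1.52 + 1.38 = 2.9.
Reliability = 2.9 / 3.38 = 0.8580.

0.8580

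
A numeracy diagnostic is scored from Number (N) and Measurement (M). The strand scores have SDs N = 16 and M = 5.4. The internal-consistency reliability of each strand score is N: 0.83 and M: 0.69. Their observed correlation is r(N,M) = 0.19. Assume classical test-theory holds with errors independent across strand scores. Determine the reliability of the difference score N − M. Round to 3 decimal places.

0.792

Var(N−M) = 16² + 5.4² − 2·16·5.4·0.19 = 285.16 − 32.832 = 252.328.
Under uncorrelated errors the observed covariances equal the true-score covariances, so only the own-variance terms attenuate.
True-score variance = [16²·0.83 + 5.4²·0.69] − 32.832 = 232.6 − 32.832 = 199.768.
Reliability = 199.768 / 252.328 = 0.792.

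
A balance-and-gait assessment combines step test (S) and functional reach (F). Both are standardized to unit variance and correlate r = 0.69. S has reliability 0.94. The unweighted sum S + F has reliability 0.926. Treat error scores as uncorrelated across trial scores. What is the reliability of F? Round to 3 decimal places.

0.810

Var(S+F) = 2 + 2·0.69 = 3.380.
True-score variance = ρ_S + ρ_F + 2·0.69, so 0.926 = (0.94 + ρ_F + 1.38) / 3.380.
ρ_F = 0.926·3.380 − 0.94 − 1.38 = 0.810.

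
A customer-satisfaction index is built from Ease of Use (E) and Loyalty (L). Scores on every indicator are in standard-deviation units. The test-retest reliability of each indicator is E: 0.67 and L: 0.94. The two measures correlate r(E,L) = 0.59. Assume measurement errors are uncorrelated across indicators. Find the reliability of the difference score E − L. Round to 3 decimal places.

Var(E−L) = 1 + 1 − 2·0.59 = 2 − 1.18 = 0.82.
Under uncorrelated errors the observed covariances equal the true-score covariances, so only the own-variance terms attenuate.
True-score variance = [0.67 + 0.94] − 1.18 = 1.61 − 1.18 = 0.43.
Reliability = 0.43 / 0.82 = 0.524.

0.524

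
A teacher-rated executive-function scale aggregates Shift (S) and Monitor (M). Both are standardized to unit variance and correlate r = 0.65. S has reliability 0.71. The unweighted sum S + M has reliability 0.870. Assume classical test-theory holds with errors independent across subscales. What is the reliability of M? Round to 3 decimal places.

Var(S+M) = 2 + 2·0.65 = 3.300.
True-score variance = ρ_S + ρ_M + 2·0.65, so 0.870 = (0.71 + ρ_M + 1.30) / 3.300.
ρ_M = 0.870·3.300 − 0.71 − 1.30 = 0.861.

0.861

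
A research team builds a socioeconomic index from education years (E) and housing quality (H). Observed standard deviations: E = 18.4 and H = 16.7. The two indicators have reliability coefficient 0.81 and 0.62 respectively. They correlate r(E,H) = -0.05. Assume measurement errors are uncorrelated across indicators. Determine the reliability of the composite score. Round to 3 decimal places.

0.710

Var(E+H) = 18.4² + 16.7² + 2·[18.4·16.7·(-0.05)] = 617.45 − 30.728 = 586.722.
Under uncorrelated errors the observed covariances equal the true-score covariances, so only the own-variance terms attenuate.
True-score variance = [18.4²·0.81 + 16.7²·0.62] − 30.728 = 447.145 − 30.728 = 416.417.
Reliability = 416.417 / 586.722 = 0.710.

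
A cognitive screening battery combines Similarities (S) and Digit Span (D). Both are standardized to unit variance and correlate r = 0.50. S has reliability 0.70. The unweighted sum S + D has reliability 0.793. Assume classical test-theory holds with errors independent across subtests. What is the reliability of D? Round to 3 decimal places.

Var(S+D) = 2 + 2·0.50 = 3.000.
True-score variance = ρ_S + ρ_D + 2·0.50, so 0.793 = (0.70 + ρ_D + 1.00) / 3.000.
ρ_D = 0.793·3.000 − 0.70 − 1.00 = 0.679.

0.679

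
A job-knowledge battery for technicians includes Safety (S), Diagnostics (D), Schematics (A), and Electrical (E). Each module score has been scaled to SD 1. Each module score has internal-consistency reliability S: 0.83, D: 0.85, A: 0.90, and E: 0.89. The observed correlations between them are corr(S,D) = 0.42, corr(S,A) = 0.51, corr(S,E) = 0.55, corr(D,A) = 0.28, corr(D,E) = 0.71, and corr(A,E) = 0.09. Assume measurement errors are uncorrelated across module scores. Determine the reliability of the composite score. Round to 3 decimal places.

0.942

Var(S+D+A+E) = 4 + 2·[0.42 + 0.51 + 0.55 + 0.28 + 0.71 + 0.09] = 4 + 5.12 = 9.12.
Under uncorrelated errors the observed covariances equal the true-score covariances, so only the own-variance terms attenuate.
True-score variance = [0.83 + 0.85 + 0.90 + 0.89] + 5.12 = 3.47 + 5.12 = 8.59.
Reliability = 8.59 / 9.12 = 0.942.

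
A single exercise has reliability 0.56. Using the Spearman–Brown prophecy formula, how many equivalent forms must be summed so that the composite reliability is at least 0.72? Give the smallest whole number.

3

k ≥ ρ*(1−ρ₁)/(ρ₁(1−ρ*)) = 0.72·0.44 / (0.56·0.28) = 2.020.
Smallest integer k = 3.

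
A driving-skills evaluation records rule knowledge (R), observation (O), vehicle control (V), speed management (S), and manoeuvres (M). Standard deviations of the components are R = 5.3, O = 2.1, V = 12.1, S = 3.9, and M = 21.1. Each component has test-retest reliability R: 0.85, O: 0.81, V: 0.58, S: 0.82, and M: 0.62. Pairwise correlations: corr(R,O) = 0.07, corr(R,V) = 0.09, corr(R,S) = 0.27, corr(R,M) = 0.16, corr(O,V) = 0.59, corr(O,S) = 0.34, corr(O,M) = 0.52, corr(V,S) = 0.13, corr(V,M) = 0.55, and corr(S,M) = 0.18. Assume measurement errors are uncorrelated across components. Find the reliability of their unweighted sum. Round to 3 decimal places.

Var(R+O+V+S+M) = 5.3² + 2.1² + 12.1² + 3.9² + 21.1² + 2·[5.3·2.1·0.07 + 5.3·12.1·0.09 + 5.3·3.9·0.27 + 5.3·21.1·0.16 + 2.1·12.1·0.59 + 2.1·3.9·0.34 + 2.1·21.1·0.52 + 12.1·3.9·0.13 + 12.1·21.1·0.55 + 3.9·21.1·0.18] = 639.33 + 464.419 = 1103.75.
Under uncorrelated errors the observed covariances equal the true-score covariances, so only the own-variance terms attenuate.
True-score variance = [5.3²·0.85 + 2.1²·0.81 + 12.1²·0.58 + 3.9²·0.82 + 21.1²·0.62] + 464.419 = 400.869 + 464.419 = 865.288.
Reliability = 865.288 / 1103.75 = 0.784.

0.784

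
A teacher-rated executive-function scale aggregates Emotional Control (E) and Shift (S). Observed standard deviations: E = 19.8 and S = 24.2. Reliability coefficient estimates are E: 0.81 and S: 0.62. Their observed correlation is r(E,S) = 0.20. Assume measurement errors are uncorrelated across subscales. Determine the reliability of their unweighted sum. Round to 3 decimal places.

0.746

Var(E+S) = 19.8² + 24.2² + 2·[19.8·24.2·0.20] = 977.68 + 191.664 = 1169.34.
Because errors are independent across components, Cov(Tᵢ,Tⱼ) = Cov(Xᵢ,Xⱼ); the off-diagonal part of the true-score variance is the same as above.
True-score variance = [19.8²·0.81 + 24.2²·0.62] + 191.664 = 680.649 + 191.664 = 872.313.
Reliability = 872.313 / 1169.34 = 0.746.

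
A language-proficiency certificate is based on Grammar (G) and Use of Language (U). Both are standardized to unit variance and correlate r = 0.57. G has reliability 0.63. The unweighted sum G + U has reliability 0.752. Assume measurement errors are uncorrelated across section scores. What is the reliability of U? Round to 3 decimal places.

0.591

Var(G+U) = 2 + 2·0.57 = 3.140.
True-score variance = ρ_G + ρ_U + 2·0.57, so 0.752 = (0.63 + ρ_U + 1.14) / 3.140.
ρ_U = 0.752·3.140 − 0.63 − 1.14 = 0.591.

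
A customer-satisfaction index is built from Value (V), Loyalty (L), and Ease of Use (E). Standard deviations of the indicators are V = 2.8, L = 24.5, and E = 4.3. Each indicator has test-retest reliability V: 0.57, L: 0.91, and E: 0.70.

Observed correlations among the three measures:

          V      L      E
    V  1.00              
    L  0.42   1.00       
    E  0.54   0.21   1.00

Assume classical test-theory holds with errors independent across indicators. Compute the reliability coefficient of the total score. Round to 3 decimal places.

Var(V+L+E) = 2.8² + 24.5² + 4.3² + 2·[2.8·24.5·0.42 + 2.8·4.3·0.54 + 24.5·4.3·0.21] = 626.58 + 114.874 = 741.454.
Under uncorrelated errors the observed covariances equal the true-score covariances, so only the own-variance terms attenuate.
True-score variance = [2.8²·0.57 + 24.5²·0.91 + 4.3²·0.70] + 114.874 = 563.639 + 114.874 = 678.513.
Reliability = 678.513 / 741.454 = 0.915.

0.915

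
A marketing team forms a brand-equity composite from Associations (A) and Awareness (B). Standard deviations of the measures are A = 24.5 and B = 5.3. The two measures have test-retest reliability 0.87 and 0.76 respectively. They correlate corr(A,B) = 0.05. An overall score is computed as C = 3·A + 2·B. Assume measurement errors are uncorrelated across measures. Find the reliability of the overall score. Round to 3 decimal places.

0.870

Var(C) = 3²·24.5² + 2²·5.3² + 2·[6·24.5·5.3·0.05] = 5514.61 + 77.91 = 5592.52.
With uncorrelated errors the cross-covariances are all true-score covariance, so they carry over unchanged; only the diagonal terms shrink to ρᵢσᵢ².
True-score variance = [3²·24.5²·0.87 + 2²·5.3²·0.76] + 77.91 = 4785.35 + 77.91 = 4863.26.
Reliability = 4863.26 / 5592.52 = 0.870.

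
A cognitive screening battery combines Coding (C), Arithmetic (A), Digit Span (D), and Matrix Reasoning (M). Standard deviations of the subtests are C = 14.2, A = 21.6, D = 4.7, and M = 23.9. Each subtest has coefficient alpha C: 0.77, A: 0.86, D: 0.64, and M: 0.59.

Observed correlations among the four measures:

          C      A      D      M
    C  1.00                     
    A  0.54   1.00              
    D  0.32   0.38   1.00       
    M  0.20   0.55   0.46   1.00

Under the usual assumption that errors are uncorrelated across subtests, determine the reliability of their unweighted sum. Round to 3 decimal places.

0.860

Var(C+A+D+M) = 14.2² + 21.6² + 4.7² + 23.9² + 2·[14.2·21.6·0.54 + 14.2·4.7·0.32 + 14.2·23.9·0.20 + 21.6·4.7·0.38 + 21.6·23.9·0.55 + 4.7·23.9·0.46] = 1261.5 + 1258.09 = 2519.59.
With uncorrelated errors the cross-covariances are all true-score covariance, so they carry over unchanged; only the diagonal terms shrink to ρᵢσᵢ².
True-score variance = [14.2²·0.77 + 21.6²·0.86 + 4.7²·0.64 + 23.9²·0.59] + 1258.09 = 907.656 + 1258.09 = 2165.74.
Reliability = 2165.74 / 2519.59 = 0.860.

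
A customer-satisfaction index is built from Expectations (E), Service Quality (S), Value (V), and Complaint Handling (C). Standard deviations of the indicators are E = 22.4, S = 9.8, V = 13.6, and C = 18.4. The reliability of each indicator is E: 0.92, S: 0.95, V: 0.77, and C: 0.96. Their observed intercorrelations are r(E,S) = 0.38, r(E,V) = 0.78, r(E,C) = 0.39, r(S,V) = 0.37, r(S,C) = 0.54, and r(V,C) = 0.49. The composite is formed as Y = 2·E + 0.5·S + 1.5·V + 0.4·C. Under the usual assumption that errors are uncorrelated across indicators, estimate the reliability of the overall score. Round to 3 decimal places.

0.944

Var(Y) = 2²·22.4² + 0.5²·9.8² + 1.5²·13.6² + 0.4²·18.4² + 2·[22.4·9.8·0.38 + 3·22.4·13.6·0.78 + 0.8·22.4·18.4·0.39 + 0.75·9.8·13.6·0.37 + 0.2·9.8·18.4·0.54 + 0.6·13.6·18.4·0.49] = 2501.38 + 2109.8 = 4611.18.
Because errors are independent across components, Cov(Tᵢ,Tⱼ) = Cov(Xᵢ,Xⱼ); the off-diagonal part of the true-score variance is the same as above.
True-score variance = [2²·22.4²·0.92 + 0.5²·9.8²·0.95 + 1.5²·13.6²·0.77 + 0.4²·18.4²·0.96] + 2109.8 = 2241.73 + 2109.8 = 4351.53.
Reliability = 4351.53 / 4611.18 = 0.944.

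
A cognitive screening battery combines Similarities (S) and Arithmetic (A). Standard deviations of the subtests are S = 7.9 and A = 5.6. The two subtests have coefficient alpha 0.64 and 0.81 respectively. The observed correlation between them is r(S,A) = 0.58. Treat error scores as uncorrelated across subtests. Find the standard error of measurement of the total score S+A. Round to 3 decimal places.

Var(total) = 93.77 + 51.3184 = 145.088.
True-score variance = 65.344 + 51.3184 = 116.662, so reliability = 0.8041.
Error variance = 145.088 − 116.662 = 28.426; SEM = √28.426 = 5.332.

5.332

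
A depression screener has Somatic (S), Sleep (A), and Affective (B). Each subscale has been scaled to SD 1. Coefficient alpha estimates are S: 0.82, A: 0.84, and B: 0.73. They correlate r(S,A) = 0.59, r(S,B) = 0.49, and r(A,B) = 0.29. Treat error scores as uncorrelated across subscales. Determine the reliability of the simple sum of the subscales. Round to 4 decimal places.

Var(S+A+B) = 3 + 2·[0.59 + 0.49 + 0.29] = 3 + 2.74 = 5.74.
Under uncorrelated errors the observed covariances equal the true-score covariances, so only the own-variance terms attenuate.
True-score variance = [0.82 + 0.84 + 0.73] + 2.74 = 2.39 + 2.74 = 5.13.
Reliability = 5.13 / 5.74 = 0.8937.

0.8937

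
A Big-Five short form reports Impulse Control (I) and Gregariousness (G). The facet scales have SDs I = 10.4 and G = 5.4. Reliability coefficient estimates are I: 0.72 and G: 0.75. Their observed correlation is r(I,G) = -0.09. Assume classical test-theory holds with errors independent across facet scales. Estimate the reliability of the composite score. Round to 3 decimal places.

0.705

Var(I+G) = 10.4² + 5.4² + 2·[10.4·5.4·(-0.09)] = 137.32 − 10.1088 = 127.211.
Because errors are independent across components, Cov(Tᵢ,Tⱼ) = Cov(Xᵢ,Xⱼ); the off-diagonal part of the true-score variance is the same as above.
True-score variance = [10.4²·0.72 + 5.4²·0.75] − 10.1088 = 99.7452 − 10.1088 = 89.6364.
Reliability = 89.6364 / 127.211 = 0.705.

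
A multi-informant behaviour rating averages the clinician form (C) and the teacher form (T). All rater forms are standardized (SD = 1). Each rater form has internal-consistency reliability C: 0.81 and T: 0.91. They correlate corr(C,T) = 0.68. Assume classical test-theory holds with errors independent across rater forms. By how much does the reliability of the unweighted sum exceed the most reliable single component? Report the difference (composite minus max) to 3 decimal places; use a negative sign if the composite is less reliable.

Var(sum) = 2 + 1.36 = 3.36; true-score variance = 1.72 + 1.36 = 3.08; composite reliability = 0.9167.
Max component reliability = 0.9100.
Difference = 0.9167 − 0.9100 = 0.007.

0.007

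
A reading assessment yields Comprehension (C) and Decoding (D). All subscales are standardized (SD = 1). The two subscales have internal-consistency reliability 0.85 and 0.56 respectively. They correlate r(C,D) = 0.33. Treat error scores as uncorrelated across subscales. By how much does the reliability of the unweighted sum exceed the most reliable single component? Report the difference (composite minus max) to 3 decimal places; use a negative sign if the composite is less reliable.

Var(sum) = 2 + 0.66 = 2.66; true-score variance = 1.41 + 0.66 = 2.07; composite reliability = 0.7782.
Max component reliability = 0.8500.
Difference = 0.7782 − 0.8500 = -0.072.

-0.072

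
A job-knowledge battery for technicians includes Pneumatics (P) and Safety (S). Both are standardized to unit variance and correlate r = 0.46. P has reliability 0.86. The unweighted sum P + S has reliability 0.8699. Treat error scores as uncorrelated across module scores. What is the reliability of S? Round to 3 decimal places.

0.760

Var(P+S) = 2 + 2·0.46 = 2.920.
True-score variance = ρ_P + ρ_S + 2·0.46, so 0.8699 = (0.86 + ρ_S + 0.92) / 2.920.
ρ_S = 0.8699·2.920 − 0.86 − 0.92 = 0.760.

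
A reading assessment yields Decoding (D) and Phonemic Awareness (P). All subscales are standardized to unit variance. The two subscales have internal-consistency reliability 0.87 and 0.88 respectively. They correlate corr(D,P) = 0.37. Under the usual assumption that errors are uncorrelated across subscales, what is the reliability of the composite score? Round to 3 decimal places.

0.909

Var(D+P) = 2 + 2·[0.37] = 2 + 0.74 = 2.74.
With uncorrelated errors the cross-covariances are all true-score covariance, so they carry over unchanged; only the diagonal terms shrink to ρᵢσᵢ².
True-score variance = [0.87 + 0.88] + 0.74 = 1.75 + 0.74 = 2.49.
Reliability = 2.49 / 2.74 = 0.909.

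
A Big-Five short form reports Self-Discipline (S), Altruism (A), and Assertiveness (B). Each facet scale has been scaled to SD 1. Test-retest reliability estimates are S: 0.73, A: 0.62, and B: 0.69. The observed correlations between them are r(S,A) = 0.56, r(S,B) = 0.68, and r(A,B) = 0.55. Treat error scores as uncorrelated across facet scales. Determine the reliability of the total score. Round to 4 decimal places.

0.8541

Var(S+A+B) = 3 + 2·[0.56 + 0.68 + 0.55] = 3 + 3.58 = 6.58.
With uncorrelated errors the cross-covariances are all true-score covariance, so they carry over unchanged; only the diagonal terms shrink to ρᵢσᵢ².
True-score variance = [0.73 + 0.62 + 0.69] + 3.58 = 2.04 + 3.58 = 5.62.
Reliability = 5.62 / 6.58 = 0.8541.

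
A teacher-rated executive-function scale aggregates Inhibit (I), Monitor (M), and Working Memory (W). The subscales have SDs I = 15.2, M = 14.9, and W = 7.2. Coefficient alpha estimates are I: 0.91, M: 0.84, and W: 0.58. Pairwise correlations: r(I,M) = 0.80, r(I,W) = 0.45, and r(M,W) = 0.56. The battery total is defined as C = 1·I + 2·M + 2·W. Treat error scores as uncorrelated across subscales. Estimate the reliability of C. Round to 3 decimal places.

0.908

Var(C) = 15.2² + 2²·14.9² + 2²·7.2² + 2·[2·15.2·14.9·0.80 + 2·15.2·7.2·0.45 + 4·14.9·7.2·0.56] = 1326.44 + 1402.34 = 2728.78.
With uncorrelated errors the cross-covariances are all true-score covariance, so they carry over unchanged; only the diagonal terms shrink to ρᵢσᵢ².
True-score variance = [15.2²·0.91 + 2²·14.9²·0.84 + 2²·7.2²·0.58] + 1402.34 = 1076.47 + 1402.34 = 2478.81.
Reliability = 2478.81 / 2728.78 = 0.908.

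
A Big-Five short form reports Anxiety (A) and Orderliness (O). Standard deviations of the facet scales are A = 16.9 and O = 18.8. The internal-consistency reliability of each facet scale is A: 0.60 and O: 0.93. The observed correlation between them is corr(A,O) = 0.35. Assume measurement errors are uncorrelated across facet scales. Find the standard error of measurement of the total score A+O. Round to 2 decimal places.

Var(total) = 639.05 + 222.404 = 861.454.
True-score variance = 500.065 + 222.404 = 722.469, so reliability = 0.8387.
Error variance = 861.454 − 722.469 = 138.985; SEM = √138.985 = 11.79.

11.79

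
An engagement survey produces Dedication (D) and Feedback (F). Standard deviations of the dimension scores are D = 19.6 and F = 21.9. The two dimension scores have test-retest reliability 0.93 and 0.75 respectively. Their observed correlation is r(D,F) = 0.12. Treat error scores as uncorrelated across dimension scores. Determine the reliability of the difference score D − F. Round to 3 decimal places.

0.807

Var(D−F) = 19.6² + 21.9² − 2·19.6·21.9·0.12 = 863.77 − 103.018 = 760.752.
With uncorrelated errors the cross-covariances are all true-score covariance, so they carry over unchanged; only the diagonal terms shrink to ρᵢσᵢ².
True-score variance = [19.6²·0.93 + 21.9²·0.75] − 103.018 = 716.976 − 103.018 = 613.959.
Reliability = 613.959 / 760.752 = 0.807.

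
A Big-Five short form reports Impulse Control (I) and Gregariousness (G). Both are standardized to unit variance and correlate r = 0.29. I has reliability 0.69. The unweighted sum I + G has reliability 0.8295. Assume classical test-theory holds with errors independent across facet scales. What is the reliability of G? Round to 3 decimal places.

Var(I+G) = 2 + 2·0.29 = 2.580.
True-score variance = ρ_I + ρ_G + 2·0.29, so 0.8295 = (0.69 + ρ_G + 0.58) / 2.580.
ρ_G = 0.8295·2.580 − 0.69 − 0.58 = 0.870.

0.870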